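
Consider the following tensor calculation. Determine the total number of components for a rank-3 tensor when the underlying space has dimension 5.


The number of components of a rank-r tensor in d dimensions is d^r.
Here d = 5 and r = 3.
5^3 = 125

125


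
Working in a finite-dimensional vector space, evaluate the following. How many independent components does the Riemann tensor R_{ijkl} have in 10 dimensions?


The Riemann tensor in d dimensions has d^2(d^2 - 1)/12 independent components.
d = 10, so d^2 = 100
d^2 - 1 = 99
d^2(d^2 - 1) = 100 * 99 = 9900
Divide by 12: 9900 / 12 = 825

825


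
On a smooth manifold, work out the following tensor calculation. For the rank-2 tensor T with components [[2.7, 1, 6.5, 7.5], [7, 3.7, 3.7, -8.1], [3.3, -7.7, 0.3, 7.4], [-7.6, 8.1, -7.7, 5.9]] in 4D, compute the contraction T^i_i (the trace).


The contraction (trace) of a rank-2 tensor is the sum of its diagonal elements.
Diagonal entries: A[1,1] = 2.7, A[2,2] = 3.7, A[3,3] = 0.3, A[4,4] = 5.9
Tr(A) = 2.7 + 3.7 + 0.3 + 5.9 = 12.6

12.6


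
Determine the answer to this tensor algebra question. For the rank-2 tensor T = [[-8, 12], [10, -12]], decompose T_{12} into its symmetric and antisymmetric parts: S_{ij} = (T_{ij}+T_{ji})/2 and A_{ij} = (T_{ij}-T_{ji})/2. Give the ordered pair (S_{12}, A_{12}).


T_{12} = 12
T_{21} = 10
S_{12} = (12 + 10)/2 = 22/2 = 11
A_{12} = (12 - 10)/2 = 2/2 = 1
Check: S + A = 11 + 1 = 12 = T_{12}.

(11, 1)


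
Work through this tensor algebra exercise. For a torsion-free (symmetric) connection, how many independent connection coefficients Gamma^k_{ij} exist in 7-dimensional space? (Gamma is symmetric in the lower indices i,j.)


Christoffel symbols Gamma^k_{ij} are symmetric in i,j, so there are d * d(d+1)/2 independent symbols.
d = 7
d(d+1)/2 = 7 * 8 / 2 = 28
Total = 7 * 28 = 196

196


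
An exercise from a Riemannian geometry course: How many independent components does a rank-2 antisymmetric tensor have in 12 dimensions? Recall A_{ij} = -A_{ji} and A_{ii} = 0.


An antisymmetric rank-2 tensor satisfies A_{ij} = -A_{ji}, so diagonal entries are zero.
The independent components are the upper-triangular entries: C(n, 2) = n(n-1)/2.
n = 12
C(12, 2) = 12 * 11 / 2 = 132 / 2 = 66

66


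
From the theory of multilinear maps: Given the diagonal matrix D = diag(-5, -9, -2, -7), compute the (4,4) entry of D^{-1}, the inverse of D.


For a diagonal matrix, the inverse has entries (D^{-1})_{ii} = 1/d_{ii}.
The diagonal entries are: d_{11} = -5, d_{22} = -9, d_{33} = -2, d_{44} = -7
We need (D^{-1})_{44} = 1/d_{44} = 1/-7 = -1/7

-1/7


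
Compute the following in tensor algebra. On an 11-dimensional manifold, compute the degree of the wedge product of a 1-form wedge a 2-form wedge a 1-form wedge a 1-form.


The degree of a wedge product is the sum of the degrees of the individual forms.
Degrees: 1, 2, 1, 1
Total degree = 1 + 2 + 1 + 1 = 5

5


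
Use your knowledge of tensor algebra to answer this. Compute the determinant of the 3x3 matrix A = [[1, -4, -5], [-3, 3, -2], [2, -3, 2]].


Expanding along the first row, det(A) = a11*M_11 - a12*M_12 + a13*M_13, where M_1j is the (1,j) minor.
Minor M_11 = 3*2 - -2*-3 = 0
Minor M_12 = -3*2 - -2*2 = -2
Minor M_13 = -3*-3 - 3*2 = 3
det = 1*(0) - -4*(-2) + -5*(3)
    = 0 - 8 + -15
    = -23

-23


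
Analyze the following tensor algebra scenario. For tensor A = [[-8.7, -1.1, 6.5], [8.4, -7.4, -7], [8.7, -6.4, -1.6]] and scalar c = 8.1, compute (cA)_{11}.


Scalar multiplication: (cA)_{ij} = c * A_{ij}.
c = 8.1
A_{11} = -8.7
(cA)_{11} = 8.1 * -8.7 = -70.47

-70.47


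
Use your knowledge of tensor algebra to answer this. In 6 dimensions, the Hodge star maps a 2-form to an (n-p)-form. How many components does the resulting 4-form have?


The Hodge dual of a p-form on an n-dimensional manifold is an (n-p)-form.
n = 6, p = 2, so dual degree = 6 - 2 = 4
The number of components is C(n, n-p) = C(6, 4) = 15

15


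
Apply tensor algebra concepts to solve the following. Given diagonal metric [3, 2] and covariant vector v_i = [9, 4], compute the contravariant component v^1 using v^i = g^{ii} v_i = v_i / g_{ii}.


To raise an index with a diagonal metric: v^i = v_i / g_{ii}.
For index 1: v_1 = 9, g_{11} = 3
v^1 = 9 / 3 = 3

3


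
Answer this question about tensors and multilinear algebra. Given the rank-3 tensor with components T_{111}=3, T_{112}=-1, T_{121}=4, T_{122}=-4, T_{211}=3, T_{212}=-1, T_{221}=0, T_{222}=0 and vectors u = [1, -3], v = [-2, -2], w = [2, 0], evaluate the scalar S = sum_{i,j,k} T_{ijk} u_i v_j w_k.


S = sum over i,j,k of T_{ijk} u_i v_j w_k. Expanding all 8 terms:
T_{111}*u_1*v_1*w_1 = 3*1*-2*2 = -12  (running total: -12)
T_{112}*u_1*v_1*w_2 = -1*1*-2*0 = 0  (running total: -12)
T_{121}*u_1*v_2*w_1 = 4*1*-2*2 = -16  (running total: -28)
T_{122}*u_1*v_2*w_2 = -4*1*-2*0 = 0  (running total: -28)
T_{211}*u_2*v_1*w_1 = 3*-3*-2*2 = 36  (running total: 8)
T_{212}*u_2*v_1*w_2 = -1*-3*-2*0 = 0  (running total: 8)
T_{221}*u_2*v_2*w_1 = 0*-3*-2*2 = 0  (running total: 8)
T_{222}*u_2*v_2*w_2 = 0*-3*-2*0 = 0  (running total: 8)
S = 8

8


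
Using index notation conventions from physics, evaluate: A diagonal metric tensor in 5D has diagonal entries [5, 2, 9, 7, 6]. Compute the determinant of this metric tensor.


For a diagonal metric, the determinant is the product of diagonal entries.
Diagonal entries: 5, 2, 9, 7, 6
det(g) = 5 * 2 * 9 * 7 * 6 = 3780

3780


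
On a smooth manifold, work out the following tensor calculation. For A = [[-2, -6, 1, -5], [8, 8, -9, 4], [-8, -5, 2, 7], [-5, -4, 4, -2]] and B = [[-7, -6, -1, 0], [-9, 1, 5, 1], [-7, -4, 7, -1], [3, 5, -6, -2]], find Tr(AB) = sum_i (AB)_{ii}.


Tr(AB) = sum_i (AB)_{ii} where (AB)_{ii} = sum_k A_{ik} B_{ki}.
(AB)_{11} = -2*-7 + -6*-9 + 1*-7 + -5*3 = 46
(AB)_{22} = 8*-6 + 8*1 + -9*-4 + 4*5 = 16
(AB)_{33} = -8*-1 + -5*5 + 2*7 + 7*-6 = -45
(AB)_{44} = -5*0 + -4*1 + 4*-1 + -2*-2 = -4
Tr(AB) = 46 + 16 + -45 + -4 = 13

13


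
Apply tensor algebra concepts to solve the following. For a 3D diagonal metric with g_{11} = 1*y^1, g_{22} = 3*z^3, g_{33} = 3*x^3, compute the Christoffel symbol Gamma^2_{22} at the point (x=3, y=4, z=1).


For a diagonal metric, Gamma^k_{ij} = (1/2) g^{kk} (dg_{ik}/dx_j + dg_{jk}/dx_i - dg_{ij}/dx_k).
The metric is diagonal, so g_{ab} = 0 for a != b.
At the given point: g_{11} = 4, g_{22} = 3, g_{33} = 81
g^{22} = 1/3
dg_{22}/dx_2 = dg_{22}/dx_2 = 0
dg_{22}/dx_2 = dg_{22}/dx_2 = 0
dg_{22}/dx_2 = dg_{22}/dx_2 = 0
Numerator = 0 + 0 - 0 = 0
Gamma^2_{22} = 0 / (2 * 3) = 0

0


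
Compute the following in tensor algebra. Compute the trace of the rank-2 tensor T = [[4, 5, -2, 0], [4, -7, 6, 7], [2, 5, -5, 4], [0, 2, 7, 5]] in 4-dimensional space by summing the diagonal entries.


The contraction (trace) of a rank-2 tensor is the sum of its diagonal elements.
Diagonal entries: A[1,1] = 4, A[2,2] = -7, A[3,3] = -5, A[4,4] = 5
Tr(A) = 4 + -7 + -5 + 5 = -3

-3


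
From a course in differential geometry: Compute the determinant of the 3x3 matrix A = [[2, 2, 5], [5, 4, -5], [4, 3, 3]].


Expanding along the first row, det(A) = a11*M_11 - a12*M_12 + a13*M_13, where M_1j is the (1,j) minor.
Minor M_11 = 4*3 - -5*3 = 27
Minor M_12 = 5*3 - -5*4 = 35
Minor M_13 = 5*3 - 4*4 = -1
det = 2*(27) - 2*(35) + 5*(-1)
    = 54 - 70 + -5
    = -21

-21


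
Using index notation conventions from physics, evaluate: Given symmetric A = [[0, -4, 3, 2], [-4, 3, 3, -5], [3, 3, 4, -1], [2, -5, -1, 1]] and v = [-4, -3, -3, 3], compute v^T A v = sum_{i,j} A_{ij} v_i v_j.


First compute Av:
(Av)_1 = 0*-4 + -4*-3 + 3*-3 + 2*3 = 9
(Av)_2 = -4*-4 + 3*-3 + 3*-3 + -5*3 = -17
(Av)_3 = 3*-4 + 3*-3 + 4*-3 + -1*3 = -36
(Av)_4 = 2*-4 + -5*-3 + -1*-3 + 1*3 = 13
Av = [9, -17, -36, 13]
Then v^T (Av) = -4*9 + -3*-17 + -3*-36 + 3*13
= -36 + 51 + 108 + 39 = 162

162


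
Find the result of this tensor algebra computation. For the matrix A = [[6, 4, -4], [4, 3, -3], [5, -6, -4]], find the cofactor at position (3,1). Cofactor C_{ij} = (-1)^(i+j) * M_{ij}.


To find cofactor C_{31}, delete row 3 and column 1.
The resulting 2x2 submatrix is: [[4, -4], [3, -3]]
Minor M_{31} = 4*-3 - -4*3
  = -12 - -12 = 0
Sign = (-1)^(3+1) = (-1)^4 = 1
Cofactor C_{31} = 1 * 0 = 0

0


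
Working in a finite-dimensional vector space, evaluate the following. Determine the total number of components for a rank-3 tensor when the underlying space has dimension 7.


The number of components of a rank-r tensor in d dimensions is d^r.
Here d = 7 and r = 3.
7^3 = 343

343


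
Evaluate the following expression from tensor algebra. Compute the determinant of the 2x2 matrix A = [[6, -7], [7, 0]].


For a 2x2 matrix [[a, b], [c, d]], det = a*d - b*c.
a = 6, b = -7, c = 7, d = 0
a*d = 6 * 0 = 0
b*c = -7 * 7 = -49
det = 0 - -49 = 49

49


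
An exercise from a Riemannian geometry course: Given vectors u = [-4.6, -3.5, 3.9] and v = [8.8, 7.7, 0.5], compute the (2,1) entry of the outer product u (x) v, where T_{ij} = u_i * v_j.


The outer product entry T_{ij} = u_i * v_j.
We need i=2, j=1.
u_2 = -3.5, v_1 = 8.8
T_{2,1} = -3.5 * 8.8 = -30.8

-30.8


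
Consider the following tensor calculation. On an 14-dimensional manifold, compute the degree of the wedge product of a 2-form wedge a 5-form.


The degree of a wedge product is the sum of the degrees of the individual forms.
Degrees: 2, 5
Total degree = 2 + 5 = 7

7


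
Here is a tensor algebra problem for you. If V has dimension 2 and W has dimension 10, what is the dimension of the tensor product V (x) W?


The dimension of a tensor product is the product of dimensions.
dim(V) = 2, dim(W) = 10
dim(V (x) W) = 2 * 10 = 20

20


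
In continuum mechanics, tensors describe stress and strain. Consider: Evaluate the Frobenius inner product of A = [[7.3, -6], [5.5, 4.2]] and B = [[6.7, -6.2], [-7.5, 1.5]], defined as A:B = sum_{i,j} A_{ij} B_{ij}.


A:B = sum over all i,j of A_{ij} * B_{ij}.
Row 1: 7.3*6.7=48.91, -6*-6.2=37.2 => row sum = 86.11
Row 2: 5.5*-7.5=-41.25, 4.2*1.5=6.3 => row sum = -34.95
Total = 86.11 + -34.95 = 51.16

51.16


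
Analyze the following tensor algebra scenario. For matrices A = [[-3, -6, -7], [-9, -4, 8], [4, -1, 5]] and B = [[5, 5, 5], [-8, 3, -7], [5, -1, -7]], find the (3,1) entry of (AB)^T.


(AB)^T_{ij} = (AB)_{ji} = sum_k A_{jk} B_{ki}.
For i=3, j=1 we need (AB)_{13}:
A_{11} * B_{13} = -3 * 5 = -15
A_{12} * B_{23} = -6 * -7 = 42
A_{13} * B_{33} = -7 * -7 = 49
Sum = -15 + 42 + 49 = 76

76


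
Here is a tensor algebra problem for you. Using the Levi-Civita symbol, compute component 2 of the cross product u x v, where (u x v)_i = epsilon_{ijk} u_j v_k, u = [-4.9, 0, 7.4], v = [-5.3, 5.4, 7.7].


(u x v)_2 = sum_{j,k} epsilon_{2jk} u_j v_k. Only permutations of (1,2,3) contribute; the two non-zero terms are:
eps_{213} u_1 v_3 = -1 * -4.9 * 7.7 = 37.73
eps_{231} u_3 v_1 = 1 * 7.4 * -5.3 = -39.22
(u x v)_2 = -1.49

-1.49


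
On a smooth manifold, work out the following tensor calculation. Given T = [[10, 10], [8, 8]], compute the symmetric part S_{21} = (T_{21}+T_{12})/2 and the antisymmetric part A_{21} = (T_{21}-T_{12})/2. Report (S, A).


T_{21} = 8
T_{12} = 10
S_{21} = (8 + 10)/2 = 18/2 = 9
A_{21} = (8 - 10)/2 = -2/2 = -1
Check: S + A = 9 + -1 = 8 = T_{21}.

(9, -1)


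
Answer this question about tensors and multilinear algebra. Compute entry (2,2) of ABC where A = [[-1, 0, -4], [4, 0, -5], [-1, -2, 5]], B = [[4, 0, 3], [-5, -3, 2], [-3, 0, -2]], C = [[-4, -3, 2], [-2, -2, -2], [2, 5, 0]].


(ABC)_{22} = sum_m (AB)_{2m} C_{m2}. First compute row 2 of AB.
(AB)_{21} = 4*4 + 0*-5 + -5*-3 = 31
(AB)_{22} = 4*0 + 0*-3 + -5*0 = 0
(AB)_{23} = 4*3 + 0*2 + -5*-2 = 22
Now contract with column 2 of C:
(AB)_{21} * C_{12} = 31 * -3 = -93
(AB)_{22} * C_{22} = 0 * -2 = 0
(AB)_{23} * C_{32} = 22 * 5 = 110
(ABC)_{22} = -93 + 0 + 110 = 17

17


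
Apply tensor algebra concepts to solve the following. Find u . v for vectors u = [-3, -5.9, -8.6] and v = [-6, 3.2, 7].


The inner product u . v = sum of u_i * v_i.
Term-by-term: -3 * -6, -5.9 * 3.2, -8.6 * 7
Products: 18, -18.88, -60.2
Sum = 18 + -18.88 + -60.2 = -61.08

-61.08


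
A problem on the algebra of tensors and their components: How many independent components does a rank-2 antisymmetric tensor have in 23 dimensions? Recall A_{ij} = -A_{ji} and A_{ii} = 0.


An antisymmetric rank-2 tensor satisfies A_{ij} = -A_{ji}, so diagonal entries are zero.
The independent components are the upper-triangular entries: C(n, 2) = n(n-1)/2.
n = 23
C(23, 2) = 23 * 22 / 2 = 506 / 2 = 253

253


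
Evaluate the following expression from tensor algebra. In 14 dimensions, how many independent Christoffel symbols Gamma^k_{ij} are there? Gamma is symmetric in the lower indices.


Christoffel symbols Gamma^k_{ij} are symmetric in i,j, so there are d * d(d+1)/2 independent symbols.
d = 14
d(d+1)/2 = 14 * 15 / 2 = 105
Total = 14 * 105 = 1470

1470


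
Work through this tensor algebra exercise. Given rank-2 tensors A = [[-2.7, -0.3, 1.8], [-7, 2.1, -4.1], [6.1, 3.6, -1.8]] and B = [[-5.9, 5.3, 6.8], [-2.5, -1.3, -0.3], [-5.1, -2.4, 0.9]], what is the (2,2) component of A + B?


Tensor addition is component-wise: (A + B)_{ij} = A_{ij} + B_{ij}.
A_{22} = 2.1
B_{22} = -1.3
(A + B)_{22} = 2.1 + -1.3 = 0.8

0.8


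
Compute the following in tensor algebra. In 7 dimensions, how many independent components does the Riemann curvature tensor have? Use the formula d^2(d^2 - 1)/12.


The Riemann tensor in d dimensions has d^2(d^2 - 1)/12 independent components.
d = 7, so d^2 = 49
d^2 - 1 = 48
d^2(d^2 - 1) = 49 * 48 = 2352
Divide by 12: 2352 / 12 = 196

196


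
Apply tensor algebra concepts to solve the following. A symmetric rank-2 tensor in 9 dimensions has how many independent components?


A symmetric rank-2 tensor in d dimensions has d(d+1)/2 independent components.
d = 9
d(d+1)/2 = 9 * 10 / 2 = 90 / 2 = 45

45


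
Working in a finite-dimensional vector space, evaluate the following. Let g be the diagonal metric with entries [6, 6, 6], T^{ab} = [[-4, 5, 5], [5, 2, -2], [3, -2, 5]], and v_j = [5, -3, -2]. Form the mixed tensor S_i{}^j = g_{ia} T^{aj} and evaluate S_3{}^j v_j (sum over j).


Step 1: lower the first index. For a diagonal metric, g_{ia} T^{aj} = g_{ii} T^{ij} (no sum on i).
g_{33} = 6
S_3{}^1 = 6 * T^{31} = 6 * 3 = 18
S_3{}^2 = 6 * T^{32} = 6 * -2 = -12
S_3{}^3 = 6 * T^{33} = 6 * 5 = 30
Step 2: contract S_3{}^j with v_j.
S_3{}^1 * v_1 = 18 * 5 = 90
S_3{}^2 * v_2 = -12 * -3 = 36
S_3{}^3 * v_3 = 30 * -2 = -60
Result = 90 + 36 + -60 = 66

66


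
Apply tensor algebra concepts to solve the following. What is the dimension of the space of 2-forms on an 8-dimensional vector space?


The dimension of the space of p-forms on an n-dimensional space is C(n, p).
n = 8, p = 2
C(8, 2) = 8! / (2! * 6!) = 28

28


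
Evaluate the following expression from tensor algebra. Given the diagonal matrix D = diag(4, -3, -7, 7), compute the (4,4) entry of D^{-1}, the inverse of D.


For a diagonal matrix, the inverse has entries (D^{-1})_{ii} = 1/d_{ii}.
The diagonal entries are: d_{11} = 4, d_{22} = -3, d_{33} = -7, d_{44} = 7
We need (D^{-1})_{44} = 1/d_{44} = 1/7 = 1/7

1/7


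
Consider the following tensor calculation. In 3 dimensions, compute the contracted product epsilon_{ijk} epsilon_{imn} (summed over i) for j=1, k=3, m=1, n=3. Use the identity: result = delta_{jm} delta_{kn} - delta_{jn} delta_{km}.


Using the identity: epsilon_{ijk} epsilon_{imn} = delta_{jm} delta_{kn} - delta_{jn} delta_{km}.
delta_{11} = 1
delta_{33} = 1
delta_{13} = 0
delta_{31} = 0
Result = 1 * 1 - 0 * 0 = 1 - 0 = 1

1


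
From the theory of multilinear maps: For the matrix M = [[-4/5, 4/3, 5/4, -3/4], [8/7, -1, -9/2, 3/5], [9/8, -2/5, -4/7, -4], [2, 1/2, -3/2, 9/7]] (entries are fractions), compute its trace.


The trace is the sum of diagonal entries.
Diagonal: M[1,1] = -4/5, M[2,2] = -1, M[3,3] = -4/7, M[4,4] = 9/7
Tr(M) = -4/5 + -1 + -4/7 + 9/7
Computing step by step:
After adding M[1,1]: -4/5
After adding M[2,2]: -9/5
After adding M[3,3]: -83/35
After adding M[4,4]: -38/35
Tr(M) = -38/35

-38/35


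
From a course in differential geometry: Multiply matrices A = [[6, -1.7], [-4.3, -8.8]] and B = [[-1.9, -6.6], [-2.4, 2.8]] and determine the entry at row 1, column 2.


(AB)_{ij} = sum_k A_{ik} B_{kj}.
For i=1, j=2:
A_{11} * B_{12} = 6 * -6.6 = -39.6
A_{12} * B_{22} = -1.7 * 2.8 = -4.76
Sum = -39.6 + -4.76 = -44.36

-44.36


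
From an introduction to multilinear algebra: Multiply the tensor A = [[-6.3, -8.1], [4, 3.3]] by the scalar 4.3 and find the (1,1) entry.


Scalar multiplication: (cA)_{ij} = c * A_{ij}.
c = 4.3
A_{11} = -6.3
(cA)_{11} = 4.3 * -6.3 = -27.09

-27.09


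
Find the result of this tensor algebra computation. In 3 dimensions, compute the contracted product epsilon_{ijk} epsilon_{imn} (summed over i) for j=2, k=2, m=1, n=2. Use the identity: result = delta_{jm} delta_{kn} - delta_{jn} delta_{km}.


Using the identity: epsilon_{ijk} epsilon_{imn} = delta_{jm} delta_{kn} - delta_{jn} delta_{km}.
delta_{21} = 0
delta_{22} = 1
delta_{22} = 1
delta_{21} = 0
Result = 0 * 1 - 1 * 0 = 0 - 0 = 0

0


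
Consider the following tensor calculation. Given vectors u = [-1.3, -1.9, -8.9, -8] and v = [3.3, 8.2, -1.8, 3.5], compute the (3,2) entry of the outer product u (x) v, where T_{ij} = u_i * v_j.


The outer product entry T_{ij} = u_i * v_j.
We need i=3, j=2.
u_3 = -8.9, v_2 = 8.2
T_{3,2} = -8.9 * 8.2 = -72.98

-72.98


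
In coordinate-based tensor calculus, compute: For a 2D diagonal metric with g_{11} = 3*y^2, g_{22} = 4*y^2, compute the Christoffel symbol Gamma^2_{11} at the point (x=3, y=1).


For a diagonal metric, Gamma^k_{ij} = (1/2) g^{kk} (dg_{ik}/dx_j + dg_{jk}/dx_i - dg_{ij}/dx_k).
The metric is diagonal, so g_{ab} = 0 for a != b.
At the given point: g_{11} = 3, g_{22} = 4
g^{22} = 1/4
dg_{12}/dx_1 = 0 (off-diagonal)
dg_{12}/dx_1 = 0 (off-diagonal)
dg_{11}/dx_2 = dg_{11}/dx_2 = 6
Numerator = 0 + 0 - 6 = -6
Gamma^2_{11} = -6 / (2 * 4) = -3/4

-3/4


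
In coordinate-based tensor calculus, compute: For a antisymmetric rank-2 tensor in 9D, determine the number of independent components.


A antisymmetric rank-2 tensor in d dimensions has d(d-1)/2 independent components.
d = 9
d(d-1)/2 = 9 * 8 / 2 = 72 / 2 = 36

36


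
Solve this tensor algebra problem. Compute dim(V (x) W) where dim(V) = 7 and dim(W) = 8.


The dimension of a tensor product is the product of dimensions.
dim(V) = 7, dim(W) = 8
dim(V (x) W) = 7 * 8 = 56

56


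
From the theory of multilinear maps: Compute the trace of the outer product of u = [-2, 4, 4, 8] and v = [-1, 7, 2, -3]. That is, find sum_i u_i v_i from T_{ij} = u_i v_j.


The outer product gives T_{ij} = u_i v_j.
The trace (contraction) is Tr(T) = sum_i T_{ii} = sum_i u_i v_i.
Diagonal entries:
T_{11} = u_1 * v_1 = -2 * -1 = 2
T_{22} = u_2 * v_2 = 4 * 7 = 28
T_{33} = u_3 * v_3 = 4 * 2 = 8
T_{44} = u_4 * v_4 = 8 * -3 = -24
Tr(T) = 2 + 28 + 8 + -24 = 14

14


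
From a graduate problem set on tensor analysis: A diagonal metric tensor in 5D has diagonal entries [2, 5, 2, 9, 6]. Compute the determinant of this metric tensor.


For a diagonal metric, the determinant is the product of diagonal entries.
Diagonal entries: 2, 5, 2, 9, 6
det(g) = 2 * 5 * 2 * 9 * 6 = 1080

1080


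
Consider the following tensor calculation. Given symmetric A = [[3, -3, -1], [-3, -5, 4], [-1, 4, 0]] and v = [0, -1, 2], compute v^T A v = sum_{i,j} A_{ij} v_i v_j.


First compute Av:
(Av)_1 = 3*0 + -3*-1 + -1*2 = 1
(Av)_2 = -3*0 + -5*-1 + 4*2 = 13
(Av)_3 = -1*0 + 4*-1 + 0*2 = -4
Av = [1, 13, -4]
Then v^T (Av) = 0*1 + -1*13 + 2*-4
= 0 + -13 + -8 = -21

-21


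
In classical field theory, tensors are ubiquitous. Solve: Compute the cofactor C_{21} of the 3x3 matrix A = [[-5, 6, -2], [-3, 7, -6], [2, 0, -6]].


To find cofactor C_{21}, delete row 2 and column 1.
The resulting 2x2 submatrix is: [[6, -2], [0, -6]]
Minor M_{21} = 6*-6 - -2*0
  = -36 - 0 = -36
Sign = (-1)^(2+1) = (-1)^3 = -1
Cofactor C_{21} = -1 * -36 = 36

36


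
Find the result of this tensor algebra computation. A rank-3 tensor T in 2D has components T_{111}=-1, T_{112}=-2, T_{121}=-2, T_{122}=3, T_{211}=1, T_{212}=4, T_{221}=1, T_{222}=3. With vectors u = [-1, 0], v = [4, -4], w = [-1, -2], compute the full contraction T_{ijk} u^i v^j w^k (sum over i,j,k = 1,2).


S = sum over i,j,k of T_{ijk} u_i v_j w_k. Expanding all 8 terms:
T_{111}*u_1*v_1*w_1 = -1*-1*4*-1 = -4  (running total: -4)
T_{112}*u_1*v_1*w_2 = -2*-1*4*-2 = -16  (running total: -20)
T_{121}*u_1*v_2*w_1 = -2*-1*-4*-1 = 8  (running total: -12)
T_{122}*u_1*v_2*w_2 = 3*-1*-4*-2 = -24  (running total: -36)
T_{211}*u_2*v_1*w_1 = 1*0*4*-1 = 0  (running total: -36)
T_{212}*u_2*v_1*w_2 = 4*0*4*-2 = 0  (running total: -36)
T_{221}*u_2*v_2*w_1 = 1*0*-4*-1 = 0  (running total: -36)
T_{222}*u_2*v_2*w_2 = 3*0*-4*-2 = 0  (running total: -36)
S = -36

-36


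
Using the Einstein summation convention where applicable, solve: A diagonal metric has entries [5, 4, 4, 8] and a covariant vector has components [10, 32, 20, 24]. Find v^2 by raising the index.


To raise an index with a diagonal metric: v^i = v_i / g_{ii}.
For index 2: v_2 = 32, g_{22} = 4
v^2 = 32 / 4 = 8

8


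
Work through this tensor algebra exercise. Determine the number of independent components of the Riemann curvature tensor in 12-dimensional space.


The Riemann tensor in d dimensions has d^2(d^2 - 1)/12 independent components.
d = 12, so d^2 = 144
d^2 - 1 = 143
d^2(d^2 - 1) = 144 * 143 = 20592
Divide by 12: 20592 / 12 = 1716

1716


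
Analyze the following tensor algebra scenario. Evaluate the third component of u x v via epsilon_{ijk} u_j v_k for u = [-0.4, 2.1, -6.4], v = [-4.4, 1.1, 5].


(u x v)_3 = sum_{j,k} epsilon_{3jk} u_j v_k. Only permutations of (1,2,3) contribute; the two non-zero terms are:
eps_{312} u_1 v_2 = 1 * -0.4 * 1.1 = -0.44
eps_{321} u_2 v_1 = -1 * 2.1 * -4.4 = 9.24
(u x v)_3 = 8.8

8.8


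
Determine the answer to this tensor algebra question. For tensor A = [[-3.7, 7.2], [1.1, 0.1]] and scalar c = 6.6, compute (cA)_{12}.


Scalar multiplication: (cA)_{ij} = c * A_{ij}.
c = 6.6
A_{12} = 7.2
(cA)_{12} = 6.6 * 7.2 = 47.52

47.52


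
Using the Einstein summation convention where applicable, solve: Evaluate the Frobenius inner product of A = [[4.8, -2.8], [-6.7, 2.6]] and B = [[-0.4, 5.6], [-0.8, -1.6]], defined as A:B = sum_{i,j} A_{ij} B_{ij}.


A:B = sum over all i,j of A_{ij} * B_{ij}.
Row 1: 4.8*-0.4=-1.92, -2.8*5.6=-15.68 => row sum = -17.6
Row 2: -6.7*-0.8=5.36, 2.6*-1.6=-4.16 => row sum = 1.2
Total = -17.6 + 1.2 = -16.4

-16.4


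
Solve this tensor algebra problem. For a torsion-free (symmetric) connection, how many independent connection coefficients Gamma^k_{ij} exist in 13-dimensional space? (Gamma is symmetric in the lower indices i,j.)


Christoffel symbols Gamma^k_{ij} are symmetric in i,j, so there are d * d(d+1)/2 independent symbols.
d = 13
d(d+1)/2 = 13 * 14 / 2 = 91
Total = 13 * 91 = 1183

1183


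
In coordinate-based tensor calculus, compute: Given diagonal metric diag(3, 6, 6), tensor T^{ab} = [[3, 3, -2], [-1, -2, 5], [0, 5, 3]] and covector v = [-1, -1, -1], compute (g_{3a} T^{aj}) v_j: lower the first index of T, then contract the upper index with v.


Step 1: lower the first index. For a diagonal metric, g_{ia} T^{aj} = g_{ii} T^{ij} (no sum on i).
g_{33} = 6
S_3{}^1 = 6 * T^{31} = 6 * 0 = 0
S_3{}^2 = 6 * T^{32} = 6 * 5 = 30
S_3{}^3 = 6 * T^{33} = 6 * 3 = 18
Step 2: contract S_3{}^j with v_j.
S_3{}^1 * v_1 = 0 * -1 = 0
S_3{}^2 * v_2 = 30 * -1 = -30
S_3{}^3 * v_3 = 18 * -1 = -18
Result = 0 + -30 + -18 = -48

-48


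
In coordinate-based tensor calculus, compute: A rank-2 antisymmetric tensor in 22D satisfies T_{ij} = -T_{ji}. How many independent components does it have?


An antisymmetric rank-2 tensor satisfies A_{ij} = -A_{ji}, so diagonal entries are zero.
The independent components are the upper-triangular entries: C(n, 2) = n(n-1)/2.
n = 22
C(22, 2) = 22 * 21 / 2 = 462 / 2 = 231

231


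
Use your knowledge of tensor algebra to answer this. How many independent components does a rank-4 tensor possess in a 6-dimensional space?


The number of components of a rank-r tensor in d dimensions is d^r.
Here d = 6 and r = 4.
6^4 = 1296

1296


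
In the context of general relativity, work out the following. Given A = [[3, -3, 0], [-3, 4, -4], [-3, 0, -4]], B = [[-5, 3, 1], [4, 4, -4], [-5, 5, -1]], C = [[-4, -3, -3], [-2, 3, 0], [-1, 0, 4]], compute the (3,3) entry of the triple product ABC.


(ABC)_{33} = sum_m (AB)_{3m} C_{m3}. First compute row 3 of AB.
(AB)_{31} = -3*-5 + 0*4 + -4*-5 = 35
(AB)_{32} = -3*3 + 0*4 + -4*5 = -29
(AB)_{33} = -3*1 + 0*-4 + -4*-1 = 1
Now contract with column 3 of C:
(AB)_{31} * C_{13} = 35 * -3 = -105
(AB)_{32} * C_{23} = -29 * 0 = 0
(AB)_{33} * C_{33} = 1 * 4 = 4
(ABC)_{33} = -105 + 0 + 4 = -101

-101


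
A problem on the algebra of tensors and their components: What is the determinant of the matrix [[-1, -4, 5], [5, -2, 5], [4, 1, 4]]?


Expanding along the first row, det(A) = a11*M_11 - a12*M_12 + a13*M_13, where M_1j is the (1,j) minor.
Minor M_11 = -2*4 - 5*1 = -13
Minor M_12 = 5*4 - 5*4 = 0
Minor M_13 = 5*1 - -2*4 = 13
det = -1*(-13) - -4*(0) + 5*(13)
    = 13 - 0 + 65
    = 78

78


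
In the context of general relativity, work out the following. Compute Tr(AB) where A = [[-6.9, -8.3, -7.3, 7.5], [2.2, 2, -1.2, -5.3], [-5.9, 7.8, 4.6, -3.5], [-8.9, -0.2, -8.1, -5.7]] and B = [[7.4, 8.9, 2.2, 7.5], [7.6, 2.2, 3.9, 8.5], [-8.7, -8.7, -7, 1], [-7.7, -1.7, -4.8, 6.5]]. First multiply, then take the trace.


Tr(AB) = sum_i (AB)_{ii} where (AB)_{ii} = sum_k A_{ik} B_{ki}.
(AB)_{11} = -6.9*7.4 + -8.3*7.6 + -7.3*-8.7 + 7.5*-7.7 = -108.38
(AB)_{22} = 2.2*8.9 + 2*2.2 + -1.2*-8.7 + -5.3*-1.7 = 43.43
(AB)_{33} = -5.9*2.2 + 7.8*3.9 + 4.6*-7 + -3.5*-4.8 = 2.04
(AB)_{44} = -8.9*7.5 + -0.2*8.5 + -8.1*1 + -5.7*6.5 = -113.6
Tr(AB) = -108.38 + 43.43 + 2.04 + -113.6 = -176.51

-176.51


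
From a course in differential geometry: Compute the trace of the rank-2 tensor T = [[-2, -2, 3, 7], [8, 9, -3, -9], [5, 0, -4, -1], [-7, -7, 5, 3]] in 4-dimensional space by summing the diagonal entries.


The contraction (trace) of a rank-2 tensor is the sum of its diagonal elements.
Diagonal entries: A[1,1] = -2, A[2,2] = 9, A[3,3] = -4, A[4,4] = 3
Tr(A) = -2 + 9 + -4 + 3 = 6

6


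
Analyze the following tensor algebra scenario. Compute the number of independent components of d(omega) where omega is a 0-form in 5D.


The exterior derivative of a p-form is a (p+1)-form.
Its number of independent components is C(n, p+1).
n = 5, p+1 = 1
C(5, 1) = 5

5


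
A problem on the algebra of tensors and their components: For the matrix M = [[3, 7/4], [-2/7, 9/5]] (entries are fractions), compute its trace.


The trace is the sum of diagonal entries.
Diagonal: M[1,1] = 3, M[2,2] = 9/5
Tr(M) = 3 + 9/5
Computing step by step:
After adding M[1,1]: 3
After adding M[2,2]: 24/5
Tr(M) = 24/5

24/5


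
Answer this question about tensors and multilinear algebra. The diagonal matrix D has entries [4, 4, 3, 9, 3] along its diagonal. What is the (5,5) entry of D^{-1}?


For a diagonal matrix, the inverse has entries (D^{-1})_{ii} = 1/d_{ii}.
The diagonal entries are: d_{11} = 4, d_{22} = 4, d_{33} = 3, d_{44} = 9, d_{55} = 3
We need (D^{-1})_{55} = 1/d_{55} = 1/3 = 1/3

1/3


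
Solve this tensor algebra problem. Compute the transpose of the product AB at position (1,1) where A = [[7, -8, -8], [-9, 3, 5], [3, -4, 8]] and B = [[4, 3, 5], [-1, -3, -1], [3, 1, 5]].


(AB)^T_{ij} = (AB)_{ji} = sum_k A_{jk} B_{ki}.
For i=1, j=1 we need (AB)_{11}:
A_{11} * B_{11} = 7 * 4 = 28
A_{12} * B_{21} = -8 * -1 = 8
A_{13} * B_{31} = -8 * 3 = -24
Sum = 28 + 8 + -24 = 12

12


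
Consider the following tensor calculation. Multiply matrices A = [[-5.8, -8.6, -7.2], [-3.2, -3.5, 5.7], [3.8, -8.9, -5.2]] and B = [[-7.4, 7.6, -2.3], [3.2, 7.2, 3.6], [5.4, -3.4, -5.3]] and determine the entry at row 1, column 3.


(AB)_{ij} = sum_k A_{ik} B_{kj}.
For i=1, j=3:
A_{11} * B_{13} = -5.8 * -2.3 = 13.34
A_{12} * B_{23} = -8.6 * 3.6 = -30.96
A_{13} * B_{33} = -7.2 * -5.3 = 38.16
Sum = 13.34 + -30.96 + 38.16 = 20.54

20.54


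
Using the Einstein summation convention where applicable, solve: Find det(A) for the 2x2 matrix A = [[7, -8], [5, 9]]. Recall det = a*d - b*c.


For a 2x2 matrix [[a, b], [c, d]], det = a*d - b*c.
a = 7, b = -8, c = 5, d = 9
a*d = 7 * 9 = 63
b*c = -8 * 5 = -40
det = 63 - -40 = 103

103


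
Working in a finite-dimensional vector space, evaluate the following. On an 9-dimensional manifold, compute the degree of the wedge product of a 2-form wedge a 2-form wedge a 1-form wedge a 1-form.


The degree of a wedge product is the sum of the degrees of the individual forms.
Degrees: 2, 2, 1, 1
Total degree = 2 + 2 + 1 + 1 = 6

6


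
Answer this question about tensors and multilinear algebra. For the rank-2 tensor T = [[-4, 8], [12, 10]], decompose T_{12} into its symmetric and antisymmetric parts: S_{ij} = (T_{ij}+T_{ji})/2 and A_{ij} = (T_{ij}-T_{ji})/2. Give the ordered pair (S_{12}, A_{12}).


T_{12} = 8
T_{21} = 12
S_{12} = (8 + 12)/2 = 20/2 = 10
A_{12} = (8 - 12)/2 = -4/2 = -2
Check: S + A = 10 + -2 = 8 = T_{12}.

(10, -2)


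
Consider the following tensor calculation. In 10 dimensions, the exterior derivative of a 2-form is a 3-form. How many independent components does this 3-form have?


The exterior derivative of a p-form is a (p+1)-form.
Its number of independent components is C(n, p+1).
n = 10, p+1 = 3
C(10, 3) = 120

120


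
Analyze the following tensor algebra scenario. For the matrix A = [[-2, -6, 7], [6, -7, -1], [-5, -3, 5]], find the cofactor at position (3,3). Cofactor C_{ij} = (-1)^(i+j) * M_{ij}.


To find cofactor C_{33}, delete row 3 and column 3.
The resulting 2x2 submatrix is: [[-2, -6], [6, -7]]
Minor M_{33} = -2*-7 - -6*6
  = 14 - -36 = 50
Sign = (-1)^(3+3) = (-1)^6 = 1
Cofactor C_{33} = 1 * 50 = 50

50


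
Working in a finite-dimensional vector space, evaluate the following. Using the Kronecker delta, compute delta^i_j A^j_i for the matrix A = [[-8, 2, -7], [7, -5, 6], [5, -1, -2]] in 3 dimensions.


The contraction (trace) of a rank-2 tensor is the sum of its diagonal elements.
Diagonal entries: A[1,1] = -8, A[2,2] = -5, A[3,3] = -2
Tr(A) = -8 + -5 + -2 = -15

-15


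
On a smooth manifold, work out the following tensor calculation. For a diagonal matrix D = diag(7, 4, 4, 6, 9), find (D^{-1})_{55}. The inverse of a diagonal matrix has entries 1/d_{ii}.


For a diagonal matrix, the inverse has entries (D^{-1})_{ii} = 1/d_{ii}.
The diagonal entries are: d_{11} = 7, d_{22} = 4, d_{33} = 4, d_{44} = 6, d_{55} = 9
We need (D^{-1})_{55} = 1/d_{55} = 1/9 = 1/9

1/9


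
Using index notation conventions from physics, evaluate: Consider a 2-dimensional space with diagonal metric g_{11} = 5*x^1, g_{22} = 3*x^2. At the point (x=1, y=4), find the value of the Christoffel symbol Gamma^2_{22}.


For a diagonal metric, Gamma^k_{ij} = (1/2) g^{kk} (dg_{ik}/dx_j + dg_{jk}/dx_i - dg_{ij}/dx_k).
The metric is diagonal, so g_{ab} = 0 for a != b.
At the given point: g_{11} = 5, g_{22} = 3
g^{22} = 1/3
dg_{22}/dx_2 = dg_{22}/dx_2 = 0
dg_{22}/dx_2 = dg_{22}/dx_2 = 0
dg_{22}/dx_2 = dg_{22}/dx_2 = 0
Numerator = 0 + 0 - 0 = 0
Gamma^2_{22} = 0 / (2 * 3) = 0

0


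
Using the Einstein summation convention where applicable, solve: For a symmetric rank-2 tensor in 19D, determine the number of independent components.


A symmetric rank-2 tensor in d dimensions has d(d+1)/2 independent components.
d = 19
d(d+1)/2 = 19 * 20 / 2 = 380 / 2 = 190

190


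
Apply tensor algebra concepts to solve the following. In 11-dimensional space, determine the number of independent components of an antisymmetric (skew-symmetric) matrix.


An antisymmetric rank-2 tensor satisfies A_{ij} = -A_{ji}, so diagonal entries are zero.
The independent components are the upper-triangular entries: C(n, 2) = n(n-1)/2.
n = 11
C(11, 2) = 11 * 10 / 2 = 110 / 2 = 55

55


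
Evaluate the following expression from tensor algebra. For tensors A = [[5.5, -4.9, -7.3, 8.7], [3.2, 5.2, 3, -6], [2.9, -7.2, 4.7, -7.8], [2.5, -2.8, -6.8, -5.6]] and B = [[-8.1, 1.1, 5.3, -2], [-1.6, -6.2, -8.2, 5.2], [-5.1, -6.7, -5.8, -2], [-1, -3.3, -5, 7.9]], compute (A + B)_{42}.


Tensor addition is component-wise: (A + B)_{ij} = A_{ij} + B_{ij}.
A_{42} = -2.8
B_{42} = -3.3
(A + B)_{42} = -2.8 + -3.3 = -6.1

-6.1


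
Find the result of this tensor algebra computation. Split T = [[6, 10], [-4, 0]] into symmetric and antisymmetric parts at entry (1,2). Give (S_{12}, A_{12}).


T_{12} = 10
T_{21} = -4
S_{12} = (10 + -4)/2 = 6/2 = 3
A_{12} = (10 - -4)/2 = 14/2 = 7
Check: S + A = 3 + 7 = 10 = T_{12}.

(3, 7)


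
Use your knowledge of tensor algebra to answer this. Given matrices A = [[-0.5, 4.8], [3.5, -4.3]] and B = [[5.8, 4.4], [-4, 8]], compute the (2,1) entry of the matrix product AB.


(AB)_{ij} = sum_k A_{ik} B_{kj}.
For i=2, j=1:
A_{21} * B_{11} = 3.5 * 5.8 = 20.3
A_{22} * B_{21} = -4.3 * -4 = 17.2
Sum = 20.3 + 17.2 = 37.5

37.5


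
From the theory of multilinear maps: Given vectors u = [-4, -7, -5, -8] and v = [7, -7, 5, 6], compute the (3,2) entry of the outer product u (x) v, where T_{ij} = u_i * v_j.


The outer product entry T_{ij} = u_i * v_j.
We need i=3, j=2.
u_3 = -5, v_2 = -7
T_{3,2} = -5 * -7 = 35

35


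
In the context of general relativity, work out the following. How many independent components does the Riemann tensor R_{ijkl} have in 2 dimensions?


The Riemann tensor in d dimensions has d^2(d^2 - 1)/12 independent components.
d = 2, so d^2 = 4
d^2 - 1 = 3
d^2(d^2 - 1) = 4 * 3 = 12
Divide by 12: 12 / 12 = 1

1


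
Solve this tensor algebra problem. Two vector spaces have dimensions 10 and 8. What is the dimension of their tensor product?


The dimension of a tensor product is the product of dimensions.
dim(V) = 10, dim(W) = 8
dim(V (x) W) = 10 * 8 = 80

80


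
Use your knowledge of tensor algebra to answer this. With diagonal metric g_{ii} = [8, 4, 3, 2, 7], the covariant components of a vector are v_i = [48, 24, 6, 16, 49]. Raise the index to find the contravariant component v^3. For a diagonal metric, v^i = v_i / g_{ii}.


To raise an index with a diagonal metric: v^i = v_i / g_{ii}.
For index 3: v_3 = 6, g_{33} = 3
v^3 = 6 / 3 = 2

2


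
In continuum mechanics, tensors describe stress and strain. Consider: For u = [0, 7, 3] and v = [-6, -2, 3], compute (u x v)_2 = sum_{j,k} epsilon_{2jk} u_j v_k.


(u x v)_2 = sum_{j,k} epsilon_{2jk} u_j v_k. Only permutations of (1,2,3) contribute; the two non-zero terms are:
eps_{213} u_1 v_3 = -1 * 0 * 3 = 0
eps_{231} u_3 v_1 = 1 * 3 * -6 = -18
(u x v)_2 = -18

-18


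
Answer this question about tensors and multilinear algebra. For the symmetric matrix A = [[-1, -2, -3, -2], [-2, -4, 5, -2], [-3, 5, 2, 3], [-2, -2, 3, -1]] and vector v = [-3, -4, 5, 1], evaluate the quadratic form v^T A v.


First compute Av:
(Av)_1 = -1*-3 + -2*-4 + -3*5 + -2*1 = -6
(Av)_2 = -2*-3 + -4*-4 + 5*5 + -2*1 = 45
(Av)_3 = -3*-3 + 5*-4 + 2*5 + 3*1 = 2
(Av)_4 = -2*-3 + -2*-4 + 3*5 + -1*1 = 28
Av = [-6, 45, 2, 28]
Then v^T (Av) = -3*-6 + -4*45 + 5*2 + 1*28
= 18 + -180 + 10 + 28 = -124

-124


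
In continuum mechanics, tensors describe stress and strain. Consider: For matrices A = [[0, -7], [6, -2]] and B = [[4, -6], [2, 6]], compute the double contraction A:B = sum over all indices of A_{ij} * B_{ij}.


A:B = sum over all i,j of A_{ij} * B_{ij}.
Row 1: 0*4=0, -7*-6=42 => row sum = 42
Row 2: 6*2=12, -2*6=-12 => row sum = 0
Total = 42 + 0 = 42

42


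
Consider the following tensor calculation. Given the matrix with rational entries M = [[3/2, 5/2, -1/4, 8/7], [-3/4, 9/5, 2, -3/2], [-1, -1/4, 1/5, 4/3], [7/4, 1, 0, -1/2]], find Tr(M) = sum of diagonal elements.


The trace is the sum of diagonal entries.
Diagonal: M[1,1] = 3/2, M[2,2] = 9/5, M[3,3] = 1/5, M[4,4] = -1/2
Tr(M) = 3/2 + 9/5 + 1/5 + -1/2
Computing step by step:
After adding M[1,1]: 3/2
After adding M[2,2]: 33/10
After adding M[3,3]: 7/2
After adding M[4,4]: 3
Tr(M) = 3

3


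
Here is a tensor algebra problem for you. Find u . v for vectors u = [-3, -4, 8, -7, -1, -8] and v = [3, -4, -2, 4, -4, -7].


The inner product u . v = sum of u_i * v_i.
Term-by-term: -3 * 3, -4 * -4, 8 * -2, -7 * 4, -1 * -4, -8 * -7
Products: -9, 16, -16, -28, 4, 56
Sum = -9 + 16 + -16 + -28 + 4 + 56 = 23

23


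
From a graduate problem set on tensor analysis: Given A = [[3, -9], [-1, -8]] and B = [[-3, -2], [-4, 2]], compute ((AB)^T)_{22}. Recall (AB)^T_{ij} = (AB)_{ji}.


(AB)^T_{ij} = (AB)_{ji} = sum_k A_{jk} B_{ki}.
For i=2, j=2 we need (AB)_{22}:
A_{21} * B_{12} = -1 * -2 = 2
A_{22} * B_{22} = -8 * 2 = -16
Sum = 2 + -16 = -14

-14


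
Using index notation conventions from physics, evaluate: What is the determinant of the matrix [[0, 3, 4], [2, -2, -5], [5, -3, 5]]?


Expanding along the first row, det(A) = a11*M_11 - a12*M_12 + a13*M_13, where M_1j is the (1,j) minor.
Minor M_11 = -2*5 - -5*-3 = -25
Minor M_12 = 2*5 - -5*5 = 35
Minor M_13 = 2*-3 - -2*5 = 4
det = 0*(-25) - 3*(35) + 4*(4)
    = 0 - 105 + 16
    = -89

-89


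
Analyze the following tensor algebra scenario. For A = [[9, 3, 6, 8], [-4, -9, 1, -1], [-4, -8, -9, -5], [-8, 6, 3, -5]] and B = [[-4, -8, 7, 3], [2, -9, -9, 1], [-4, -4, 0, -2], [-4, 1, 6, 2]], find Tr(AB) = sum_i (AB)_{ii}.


Tr(AB) = sum_i (AB)_{ii} where (AB)_{ii} = sum_k A_{ik} B_{ki}.
(AB)_{11} = 9*-4 + 3*2 + 6*-4 + 8*-4 = -86
(AB)_{22} = -4*-8 + -9*-9 + 1*-4 + -1*1 = 108
(AB)_{33} = -4*7 + -8*-9 + -9*0 + -5*6 = 14
(AB)_{44} = -8*3 + 6*1 + 3*-2 + -5*2 = -34
Tr(AB) = -86 + 108 + 14 + -34 = 2

2


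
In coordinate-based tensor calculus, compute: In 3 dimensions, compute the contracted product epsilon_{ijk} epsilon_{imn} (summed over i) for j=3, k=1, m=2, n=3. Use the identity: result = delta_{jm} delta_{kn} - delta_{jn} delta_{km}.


Using the identity: epsilon_{ijk} epsilon_{imn} = delta_{jm} delta_{kn} - delta_{jn} delta_{km}.
delta_{32} = 0
delta_{13} = 0
delta_{33} = 1
delta_{12} = 0
Result = 0 * 0 - 1 * 0 = 0 - 0 = 0

0


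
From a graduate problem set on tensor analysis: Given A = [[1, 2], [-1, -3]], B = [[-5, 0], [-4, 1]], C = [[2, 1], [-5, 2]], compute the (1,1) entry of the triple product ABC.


(ABC)_{11} = sum_m (AB)_{1m} C_{m1}. First compute row 1 of AB.
(AB)_{11} = 1*-5 + 2*-4 = -13
(AB)_{12} = 1*0 + 2*1 = 2
Now contract with column 1 of C:
(AB)_{11} * C_{11} = -13 * 2 = -26
(AB)_{12} * C_{21} = 2 * -5 = -10
(ABC)_{11} = -26 + -10 = -36

-36


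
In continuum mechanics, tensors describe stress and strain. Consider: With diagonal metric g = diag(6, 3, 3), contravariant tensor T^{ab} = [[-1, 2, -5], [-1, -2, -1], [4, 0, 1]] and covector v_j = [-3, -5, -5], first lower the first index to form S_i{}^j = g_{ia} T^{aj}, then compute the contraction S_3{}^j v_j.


Step 1: lower the first index. For a diagonal metric, g_{ia} T^{aj} = g_{ii} T^{ij} (no sum on i).
g_{33} = 3
S_3{}^1 = 3 * T^{31} = 3 * 4 = 12
S_3{}^2 = 3 * T^{32} = 3 * 0 = 0
S_3{}^3 = 3 * T^{33} = 3 * 1 = 3
Step 2: contract S_3{}^j with v_j.
S_3{}^1 * v_1 = 12 * -3 = -36
S_3{}^2 * v_2 = 0 * -5 = 0
S_3{}^3 * v_3 = 3 * -5 = -15
Result = -36 + 0 + -15 = -51

-51


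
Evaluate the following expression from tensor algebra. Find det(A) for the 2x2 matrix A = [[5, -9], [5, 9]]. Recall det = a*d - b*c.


For a 2x2 matrix [[a, b], [c, d]], det = a*d - b*c.
a = 5, b = -9, c = 5, d = 9
a*d = 5 * 9 = 45
b*c = -9 * 5 = -45
det = 45 - -45 = 90

90


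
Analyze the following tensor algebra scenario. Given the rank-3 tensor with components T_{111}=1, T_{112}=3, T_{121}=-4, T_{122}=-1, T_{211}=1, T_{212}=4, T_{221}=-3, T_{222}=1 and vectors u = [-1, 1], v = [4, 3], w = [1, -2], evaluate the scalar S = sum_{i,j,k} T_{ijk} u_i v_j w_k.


S = sum over i,j,k of T_{ijk} u_i v_j w_k. Expanding all 8 terms:
T_{111}*u_1*v_1*w_1 = 1*-1*4*1 = -4  (running total: -4)
T_{112}*u_1*v_1*w_2 = 3*-1*4*-2 = 24  (running total: 20)
T_{121}*u_1*v_2*w_1 = -4*-1*3*1 = 12  (running total: 32)
T_{122}*u_1*v_2*w_2 = -1*-1*3*-2 = -6  (running total: 26)
T_{211}*u_2*v_1*w_1 = 1*1*4*1 = 4  (running total: 30)
T_{212}*u_2*v_1*w_2 = 4*1*4*-2 = -32  (running total: -2)
T_{221}*u_2*v_2*w_1 = -3*1*3*1 = -9  (running total: -11)
T_{222}*u_2*v_2*w_2 = 1*1*3*-2 = -6  (running total: -17)
S = -17

-17
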